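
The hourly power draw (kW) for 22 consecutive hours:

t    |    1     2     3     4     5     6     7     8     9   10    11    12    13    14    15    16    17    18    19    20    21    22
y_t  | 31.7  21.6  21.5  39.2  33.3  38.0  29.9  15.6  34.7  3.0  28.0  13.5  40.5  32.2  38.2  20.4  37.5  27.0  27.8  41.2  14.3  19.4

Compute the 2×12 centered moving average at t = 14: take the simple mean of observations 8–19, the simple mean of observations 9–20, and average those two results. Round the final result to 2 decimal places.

27.60

Sum over 8–19: 15.6 + 34.7 + 3.0 + 28.0 + 13.5 + 40.5 + 32.2 + 38.2 + 20.4 + 37.5 + 27.0 + 27.8 = 318.4
Sum over 9–20: 34.7 + 3.0 + 28.0 + 13.5 + 40.5 + 32.2 + 38.2 + 20.4 + 37.5 + 27.0 + 27.8 + 41.2 = 344.0
CMA at t=14 = (318.4 + 344.0) / (2·12) = 662.4 / 24 = 27.60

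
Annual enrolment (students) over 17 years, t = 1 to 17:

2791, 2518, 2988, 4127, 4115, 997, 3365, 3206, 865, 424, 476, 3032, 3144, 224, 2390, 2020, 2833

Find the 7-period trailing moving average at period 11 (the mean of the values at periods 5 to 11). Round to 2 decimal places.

1921.14

Sum of periods 5–11: 4115 + 997 + 3365 + 3206 + 865 + 424 + 476 = 13448
Divide by 7: 13448 / 7 = 1921.14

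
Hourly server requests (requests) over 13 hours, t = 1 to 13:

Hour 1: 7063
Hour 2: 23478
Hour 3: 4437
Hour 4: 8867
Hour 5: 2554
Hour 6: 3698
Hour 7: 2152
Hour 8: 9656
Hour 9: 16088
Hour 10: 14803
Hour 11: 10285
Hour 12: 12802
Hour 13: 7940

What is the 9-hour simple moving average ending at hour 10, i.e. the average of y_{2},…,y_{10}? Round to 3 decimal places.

Sum of periods 2–10: 23478 + 4437 + 8867 + 2554 + 3698 + 2152 + 9656 + 16088 + 14803 = 85733
Divide by 9: 85733 / 9 = 9525.889

9525.889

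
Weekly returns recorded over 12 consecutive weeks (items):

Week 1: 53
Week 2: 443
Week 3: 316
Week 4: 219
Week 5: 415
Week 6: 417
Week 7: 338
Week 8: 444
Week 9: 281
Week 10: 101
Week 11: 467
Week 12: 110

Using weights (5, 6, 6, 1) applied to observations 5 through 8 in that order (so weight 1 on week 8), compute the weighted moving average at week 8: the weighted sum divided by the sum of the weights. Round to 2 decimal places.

Weighted sum: 5·415 + 6·417 + 6·338 + 1·444 = 2075 + 2502 + 2028 + 444 = 7049
Weight total: 5 + 6 + 6 + 1 = 18
WMA = 7049 / 18 = 391.61

391.61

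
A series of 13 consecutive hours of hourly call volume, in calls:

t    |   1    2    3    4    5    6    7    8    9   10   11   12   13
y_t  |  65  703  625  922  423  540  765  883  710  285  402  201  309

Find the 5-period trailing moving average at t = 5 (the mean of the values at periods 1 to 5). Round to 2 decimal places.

547.60

Sum of periods 1–5: 65 + 703 + 625 + 922 + 423 = 2738
Divide by 5: 2738 / 5 = 547.60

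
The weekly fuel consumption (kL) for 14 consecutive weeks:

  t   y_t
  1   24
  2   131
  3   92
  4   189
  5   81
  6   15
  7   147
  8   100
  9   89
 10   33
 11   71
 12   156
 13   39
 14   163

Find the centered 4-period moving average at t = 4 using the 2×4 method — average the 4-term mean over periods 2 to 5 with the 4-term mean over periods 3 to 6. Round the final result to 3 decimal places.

Sum over 2–5: 131 + 92 + 189 + 81 = 493
Sum over 3–6: 92 + 189 + 81 + 15 = 377
CMA at t=4 = (493 + 377) / (2·4) = 870 / 8 = 108.750

108.750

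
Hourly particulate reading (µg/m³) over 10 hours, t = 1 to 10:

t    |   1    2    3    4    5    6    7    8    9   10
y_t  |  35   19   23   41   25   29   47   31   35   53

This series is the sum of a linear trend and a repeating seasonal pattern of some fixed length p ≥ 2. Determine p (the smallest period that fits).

First differences y_{t+1} − y_t: -16, 4, 18, -16, 4, 18, -16, 4, …
The difference pattern repeats every 3 terms and not for any smaller step, so p = 3.

3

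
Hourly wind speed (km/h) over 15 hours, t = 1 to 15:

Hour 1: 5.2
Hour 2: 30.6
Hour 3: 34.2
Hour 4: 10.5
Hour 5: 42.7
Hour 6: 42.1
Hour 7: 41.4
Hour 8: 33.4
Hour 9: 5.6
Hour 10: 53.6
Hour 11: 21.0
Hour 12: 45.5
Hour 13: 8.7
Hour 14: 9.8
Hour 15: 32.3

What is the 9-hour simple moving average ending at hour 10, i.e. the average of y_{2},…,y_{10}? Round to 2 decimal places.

Sum of periods 2–10: 30.6 + 34.2 + 10.5 + 42.7 + 42.1 + 41.4 + 33.4 + 5.6 + 53.6 = 294.1
Divide by 9: 294.1 / 9 = 32.68

32.68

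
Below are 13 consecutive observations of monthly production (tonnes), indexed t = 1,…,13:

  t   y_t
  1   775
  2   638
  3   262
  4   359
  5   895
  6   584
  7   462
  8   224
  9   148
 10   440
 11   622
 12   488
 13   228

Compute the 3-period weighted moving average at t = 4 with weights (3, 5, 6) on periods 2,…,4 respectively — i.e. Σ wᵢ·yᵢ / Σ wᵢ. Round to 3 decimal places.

384.143

Weighted sum: 3·638 + 5·262 + 6·359 = 1914 + 1310 + 2154 = 5378
Weight total: 3 + 5 + 6 = 14
WMA = 5378 / 14 = 384.143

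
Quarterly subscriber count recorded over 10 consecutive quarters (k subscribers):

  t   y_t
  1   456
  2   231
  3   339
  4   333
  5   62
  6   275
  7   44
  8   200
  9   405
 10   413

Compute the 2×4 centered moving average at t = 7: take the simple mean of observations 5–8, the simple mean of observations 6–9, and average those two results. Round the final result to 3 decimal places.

188.125

Sum over 5–8: 62 + 275 + 44 + 200 = 581
Sum over 6–9: 275 + 44 + 200 + 405 = 924
CMA at t=7 = (581 + 924) / (2·4) = 1505 / 8 = 188.125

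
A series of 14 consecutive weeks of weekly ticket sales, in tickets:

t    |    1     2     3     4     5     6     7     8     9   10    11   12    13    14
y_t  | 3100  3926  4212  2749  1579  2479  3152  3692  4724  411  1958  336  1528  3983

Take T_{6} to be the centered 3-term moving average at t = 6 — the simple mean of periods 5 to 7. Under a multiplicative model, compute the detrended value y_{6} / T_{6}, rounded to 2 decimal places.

Trend T_6 = (1579 + 2479 + 3152) / 3 = 7210/3 = 2403.3333
Ratio to trend: 2479 / 2403.3333 = 1.03

1.03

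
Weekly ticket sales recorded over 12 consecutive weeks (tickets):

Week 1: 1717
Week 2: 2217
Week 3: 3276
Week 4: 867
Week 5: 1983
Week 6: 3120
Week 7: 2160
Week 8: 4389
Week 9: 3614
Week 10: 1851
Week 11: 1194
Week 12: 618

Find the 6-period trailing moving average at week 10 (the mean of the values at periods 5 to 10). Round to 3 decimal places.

Sum of periods 5–10: 1983 + 3120 + 2160 + 4389 + 3614 + 1851 = 17117
Divide by 6: 17117 / 6 = 2852.833

2852.833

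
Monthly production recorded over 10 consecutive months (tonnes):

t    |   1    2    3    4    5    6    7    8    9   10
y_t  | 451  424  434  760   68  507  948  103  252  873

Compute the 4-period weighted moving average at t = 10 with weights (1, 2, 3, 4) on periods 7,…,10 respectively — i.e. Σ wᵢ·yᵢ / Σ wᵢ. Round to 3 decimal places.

540.200

Weighted sum: 1·948 + 2·103 + 3·252 + 4·873 = 948 + 206 + 756 + 3492 = 5402
Weight total: 1 + 2 + 3 + 4 = 10
WMA = 5402 / 10 = 540.200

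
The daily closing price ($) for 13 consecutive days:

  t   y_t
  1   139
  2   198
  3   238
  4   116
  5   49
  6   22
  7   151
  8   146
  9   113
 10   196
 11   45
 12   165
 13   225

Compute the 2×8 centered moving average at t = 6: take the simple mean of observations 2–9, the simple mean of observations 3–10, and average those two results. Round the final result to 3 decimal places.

Sum over 2–9: 198 + 238 + 116 + 49 + 22 + 151 + 146 + 113 = 1033
Sum over 3–10: 238 + 116 + 49 + 22 + 151 + 146 + 113 + 196 = 1031
CMA at t=6 = (1033 + 1031) / (2·8) = 2064 / 16 = 129.000

129.000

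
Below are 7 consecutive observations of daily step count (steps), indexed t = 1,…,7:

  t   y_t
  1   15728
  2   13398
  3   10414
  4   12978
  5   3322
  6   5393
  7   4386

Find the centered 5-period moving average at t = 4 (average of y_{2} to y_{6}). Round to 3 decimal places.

9101.000

Sum of periods 2–6: 13398 + 10414 + 12978 + 3322 + 5393 = 45505
Divide by 5: 45505 / 5 = 9101.000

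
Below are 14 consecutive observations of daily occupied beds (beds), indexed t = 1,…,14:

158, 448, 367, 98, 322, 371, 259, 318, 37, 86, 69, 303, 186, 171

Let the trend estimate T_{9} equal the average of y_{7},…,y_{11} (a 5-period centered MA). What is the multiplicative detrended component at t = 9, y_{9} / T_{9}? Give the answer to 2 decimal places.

0.24

Trend T_9 = (259 + 318 + 37 + 86 + 69) / 5 = 769/5 = 153.8000
Ratio to trend: 37 / 153.8000 = 0.24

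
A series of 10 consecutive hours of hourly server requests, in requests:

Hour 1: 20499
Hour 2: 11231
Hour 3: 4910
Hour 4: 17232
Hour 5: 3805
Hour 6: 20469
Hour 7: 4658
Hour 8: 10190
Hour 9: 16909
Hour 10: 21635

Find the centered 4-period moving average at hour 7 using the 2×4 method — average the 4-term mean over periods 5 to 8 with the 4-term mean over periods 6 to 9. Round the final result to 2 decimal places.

Sum over 5–8: 3805 + 20469 + 4658 + 10190 = 39122
Sum over 6–9: 20469 + 4658 + 10190 + 16909 = 52226
CMA at t=7 = (39122 + 52226) / (2·4) = 91348 / 8 = 11418.50

11418.50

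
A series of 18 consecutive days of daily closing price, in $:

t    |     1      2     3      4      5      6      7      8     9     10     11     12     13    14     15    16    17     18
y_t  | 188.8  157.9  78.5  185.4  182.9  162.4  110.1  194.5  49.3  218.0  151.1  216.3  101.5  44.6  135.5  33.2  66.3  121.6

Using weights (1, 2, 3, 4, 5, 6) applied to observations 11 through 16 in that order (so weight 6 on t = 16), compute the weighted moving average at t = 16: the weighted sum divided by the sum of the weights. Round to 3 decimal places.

Weighted sum: 1·151.1 + 2·216.3 + 3·101.5 + 4·44.6 + 5·135.5 + 6·33.2 = 151.1 + 432.6 + 304.5 + 178.4 + 677.5 + 199.2 = 1943.3
Weight total: 1 + 2 + 3 + 4 + 5 + 6 = 21
WMA = 1943.3 / 21 = 92.538

92.538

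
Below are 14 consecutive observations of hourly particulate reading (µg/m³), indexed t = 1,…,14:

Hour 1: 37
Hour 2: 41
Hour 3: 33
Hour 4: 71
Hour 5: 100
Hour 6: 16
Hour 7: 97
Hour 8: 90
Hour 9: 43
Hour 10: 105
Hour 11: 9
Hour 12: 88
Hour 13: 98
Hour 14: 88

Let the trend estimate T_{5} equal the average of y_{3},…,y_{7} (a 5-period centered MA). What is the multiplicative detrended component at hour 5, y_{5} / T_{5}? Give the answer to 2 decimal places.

Trend T_5 = (33 + 71 + 100 + 16 + 97) / 5 = 317/5 = 63.4000
Ratio to trend: 100 / 63.4000 = 1.58

1.58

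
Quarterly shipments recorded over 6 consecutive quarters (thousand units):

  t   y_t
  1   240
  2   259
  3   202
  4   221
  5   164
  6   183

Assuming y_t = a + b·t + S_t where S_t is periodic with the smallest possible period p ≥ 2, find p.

2

First differences y_{t+1} − y_t: 19, -57, 19, -57, 19, …
The difference pattern repeats every 2 terms and not for any smaller step, so p = 2.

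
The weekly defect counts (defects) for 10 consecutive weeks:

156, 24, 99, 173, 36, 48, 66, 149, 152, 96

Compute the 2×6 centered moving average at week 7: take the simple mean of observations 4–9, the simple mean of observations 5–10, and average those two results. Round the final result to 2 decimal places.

97.58

Sum over 4–9: 173 + 36 + 48 + 66 + 149 + 152 = 624
Sum over 5–10: 36 + 48 + 66 + 149 + 152 + 96 = 547
CMA at t=7 = (624 + 547) / (2·6) = 1171 / 12 = 97.58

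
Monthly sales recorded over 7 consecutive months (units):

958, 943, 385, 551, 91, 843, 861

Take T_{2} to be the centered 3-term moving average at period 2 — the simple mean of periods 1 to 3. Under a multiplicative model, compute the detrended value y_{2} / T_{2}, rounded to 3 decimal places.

1.238

Trend T_2 = (958 + 943 + 385) / 3 = 2286/3 = 762.00000
Ratio to trend: 943 / 762.00000 = 1.238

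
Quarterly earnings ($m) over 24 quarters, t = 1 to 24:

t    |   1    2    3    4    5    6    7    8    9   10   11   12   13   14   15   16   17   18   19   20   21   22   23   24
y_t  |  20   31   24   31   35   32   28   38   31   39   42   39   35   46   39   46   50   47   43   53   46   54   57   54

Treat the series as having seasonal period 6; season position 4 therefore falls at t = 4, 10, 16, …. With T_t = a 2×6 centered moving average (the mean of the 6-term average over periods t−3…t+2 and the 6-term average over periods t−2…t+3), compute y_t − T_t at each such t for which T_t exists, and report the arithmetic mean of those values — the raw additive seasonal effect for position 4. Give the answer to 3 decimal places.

Season position 4 occurs at t = 4, 10, 16 (where T_t is defined).
t=4: T_4 = 29.50000; y_4 − T_4 = 31 − 29.50000 = 1.50000
t=10: T_10 = 36.75000; y_10 − T_10 = 39 − 36.75000 = 2.25000
t=16: T_16 = 44.50000; y_16 − T_16 = 46 − 44.50000 = 1.50000
Mean deviation: (1.50000 + 2.25000 + 1.50000) / 3 = 1.750

1.750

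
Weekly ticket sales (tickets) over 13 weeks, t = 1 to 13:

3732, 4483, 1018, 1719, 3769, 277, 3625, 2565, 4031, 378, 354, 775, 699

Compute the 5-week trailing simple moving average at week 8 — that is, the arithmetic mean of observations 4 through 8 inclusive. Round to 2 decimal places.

2391.00

Sum of periods 4–8: 1719 + 3769 + 277 + 3625 + 2565 = 11955
Divide by 5: 11955 / 5 = 2391.00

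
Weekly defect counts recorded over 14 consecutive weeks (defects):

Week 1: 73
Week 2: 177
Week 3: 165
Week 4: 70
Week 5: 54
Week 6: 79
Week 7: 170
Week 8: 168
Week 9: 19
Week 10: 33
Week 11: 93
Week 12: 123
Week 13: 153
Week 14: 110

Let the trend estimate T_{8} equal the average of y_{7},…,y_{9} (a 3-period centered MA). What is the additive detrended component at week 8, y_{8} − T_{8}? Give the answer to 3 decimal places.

Trend T_8 = (170 + 168 + 19) / 3 = 357/3 = 119.00000
Detrended value: 168 − 119.00000 = 49.000

49.000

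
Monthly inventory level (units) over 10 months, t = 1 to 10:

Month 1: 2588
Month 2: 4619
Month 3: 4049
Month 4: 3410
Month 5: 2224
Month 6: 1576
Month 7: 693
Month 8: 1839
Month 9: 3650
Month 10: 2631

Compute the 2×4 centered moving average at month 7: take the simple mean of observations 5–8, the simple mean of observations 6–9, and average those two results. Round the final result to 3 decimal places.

Sum over 5–8: 2224 + 1576 + 693 + 1839 = 6332
Sum over 6–9: 1576 + 693 + 1839 + 3650 = 7758
CMA at t=7 = (6332 + 7758) / (2·4) = 14090 / 8 = 1761.250

1761.250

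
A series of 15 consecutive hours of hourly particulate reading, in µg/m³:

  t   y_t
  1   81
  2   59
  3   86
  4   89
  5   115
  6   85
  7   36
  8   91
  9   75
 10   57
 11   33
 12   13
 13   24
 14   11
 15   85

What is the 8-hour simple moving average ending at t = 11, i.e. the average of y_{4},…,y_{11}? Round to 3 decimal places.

72.625

Sum of periods 4–11: 89 + 115 + 85 + 36 + 91 + 75 + 57 + 33 = 581
Divide by 8: 581 / 8 = 72.625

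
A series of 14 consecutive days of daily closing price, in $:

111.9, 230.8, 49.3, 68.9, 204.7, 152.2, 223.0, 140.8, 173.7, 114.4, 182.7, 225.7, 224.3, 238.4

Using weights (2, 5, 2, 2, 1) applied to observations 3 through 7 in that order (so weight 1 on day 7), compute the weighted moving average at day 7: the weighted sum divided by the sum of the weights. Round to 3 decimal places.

114.992

Weighted sum: 2·49.3 + 5·68.9 + 2·204.7 + 2·152.2 + 1·223.0 = 98.6 + 344.5 + 409.4 + 304.4 + 223.0 = 1379.9
Weight total: 2 + 5 + 2 + 2 + 1 = 12
WMA = 1379.9 / 12 = 114.992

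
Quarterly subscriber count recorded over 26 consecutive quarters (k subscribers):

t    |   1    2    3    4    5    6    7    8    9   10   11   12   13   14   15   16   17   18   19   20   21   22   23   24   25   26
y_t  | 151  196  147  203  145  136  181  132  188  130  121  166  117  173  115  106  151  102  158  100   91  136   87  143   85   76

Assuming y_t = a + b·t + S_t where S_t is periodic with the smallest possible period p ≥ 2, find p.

5

First differences y_{t+1} − y_t: 45, -49, 56, -58, -9, 45, -49, 56, -58, -9, 45, -49, …
The difference pattern repeats every 5 terms and not for any smaller step, so p = 5.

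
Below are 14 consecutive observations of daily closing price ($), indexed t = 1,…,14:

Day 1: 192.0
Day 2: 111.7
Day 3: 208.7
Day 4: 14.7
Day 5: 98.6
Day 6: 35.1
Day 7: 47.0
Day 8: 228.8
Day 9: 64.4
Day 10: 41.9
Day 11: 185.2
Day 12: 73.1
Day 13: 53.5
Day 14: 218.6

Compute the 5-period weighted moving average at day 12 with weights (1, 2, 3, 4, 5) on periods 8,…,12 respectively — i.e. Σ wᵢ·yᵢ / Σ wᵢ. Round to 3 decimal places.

105.973

Weighted sum: 1·228.8 + 2·64.4 + 3·41.9 + 4·185.2 + 5·73.1 = 228.8 + 128.8 + 125.7 + 740.8 + 365.5 = 1589.6
Weight total: 1 + 2 + 3 + 4 + 5 = 15
WMA = 1589.6 / 15 = 105.973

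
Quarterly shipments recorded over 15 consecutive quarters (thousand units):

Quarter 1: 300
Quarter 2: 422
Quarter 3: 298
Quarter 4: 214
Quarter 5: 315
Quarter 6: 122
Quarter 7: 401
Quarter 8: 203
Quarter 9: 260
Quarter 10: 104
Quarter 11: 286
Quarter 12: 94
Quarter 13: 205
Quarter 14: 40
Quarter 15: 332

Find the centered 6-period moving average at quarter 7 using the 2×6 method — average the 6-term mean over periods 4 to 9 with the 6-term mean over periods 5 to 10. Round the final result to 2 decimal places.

243.33

Sum over 4–9: 214 + 315 + 122 + 401 + 203 + 260 = 1515
Sum over 5–10: 315 + 122 + 401 + 203 + 260 + 104 = 1405
CMA at t=7 = (1515 + 1405) / (2·6) = 2920 / 12 = 243.33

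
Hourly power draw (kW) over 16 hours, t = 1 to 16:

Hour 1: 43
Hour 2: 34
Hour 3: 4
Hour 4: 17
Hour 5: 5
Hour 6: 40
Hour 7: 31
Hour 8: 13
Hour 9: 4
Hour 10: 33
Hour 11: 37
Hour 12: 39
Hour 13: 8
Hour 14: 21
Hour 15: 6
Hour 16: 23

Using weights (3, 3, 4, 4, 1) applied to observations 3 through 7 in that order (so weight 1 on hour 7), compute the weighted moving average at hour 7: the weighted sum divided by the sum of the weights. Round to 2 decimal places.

Weighted sum: 3·4 + 3·17 + 4·5 + 4·40 + 1·31 = 12 + 51 + 20 + 160 + 31 = 274
Weight total: 3 + 3 + 4 + 4 + 1 = 15
WMA = 274 / 15 = 18.27

18.27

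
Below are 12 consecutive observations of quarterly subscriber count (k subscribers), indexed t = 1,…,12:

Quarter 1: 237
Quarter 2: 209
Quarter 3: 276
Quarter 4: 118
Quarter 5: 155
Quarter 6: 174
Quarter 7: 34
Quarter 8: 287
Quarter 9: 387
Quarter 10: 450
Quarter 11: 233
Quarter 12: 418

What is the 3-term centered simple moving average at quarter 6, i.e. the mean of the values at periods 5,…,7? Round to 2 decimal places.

Sum of periods 5–7: 155 + 174 + 34 = 363
Divide by 3: 363 / 3 = 121.00

121.00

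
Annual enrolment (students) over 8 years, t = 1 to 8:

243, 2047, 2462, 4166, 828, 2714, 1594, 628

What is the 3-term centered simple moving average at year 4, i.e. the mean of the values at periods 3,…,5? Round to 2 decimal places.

Sum of periods 3–5: 2462 + 4166 + 828 = 7456
Divide by 3: 7456 / 3 = 2485.33

2485.33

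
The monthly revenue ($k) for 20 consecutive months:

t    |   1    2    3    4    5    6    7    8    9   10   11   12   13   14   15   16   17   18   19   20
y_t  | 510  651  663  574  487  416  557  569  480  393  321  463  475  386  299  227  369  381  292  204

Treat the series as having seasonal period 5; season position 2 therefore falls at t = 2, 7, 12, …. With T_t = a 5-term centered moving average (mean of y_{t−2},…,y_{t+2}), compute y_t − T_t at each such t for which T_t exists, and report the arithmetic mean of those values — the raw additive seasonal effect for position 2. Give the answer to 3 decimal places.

55.333

Season position 2 occurs at t = 7, 12, 17 (where T_t is defined).
t=7: T_7 = 501.80000; y_7 − T_7 = 557 − 501.80000 = 55.20000
t=12: T_12 = 407.60000; y_12 − T_12 = 463 − 407.60000 = 55.40000
t=17: T_17 = 313.60000; y_17 − T_17 = 369 − 313.60000 = 55.40000
Mean deviation: (55.20000 + 55.40000 + 55.40000) / 3 = 55.333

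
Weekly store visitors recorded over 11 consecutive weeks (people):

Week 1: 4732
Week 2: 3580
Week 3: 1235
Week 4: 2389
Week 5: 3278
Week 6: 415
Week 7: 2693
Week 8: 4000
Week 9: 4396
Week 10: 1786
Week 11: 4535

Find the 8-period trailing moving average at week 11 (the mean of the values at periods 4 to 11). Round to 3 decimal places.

2936.500

Sum of periods 4–11: 2389 + 3278 + 415 + 2693 + 4000 + 4396 + 1786 + 4535 = 23492
Divide by 8: 23492 / 8 = 2936.500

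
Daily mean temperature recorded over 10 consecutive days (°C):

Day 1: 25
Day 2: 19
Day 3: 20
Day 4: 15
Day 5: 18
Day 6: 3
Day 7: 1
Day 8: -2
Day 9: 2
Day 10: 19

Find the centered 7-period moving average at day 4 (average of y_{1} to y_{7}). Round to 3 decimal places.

Sum of periods 1–7: 25 + 19 + 20 + 15 + 18 + 3 + 1 = 101
Divide by 7: 101 / 7 = 14.429

14.429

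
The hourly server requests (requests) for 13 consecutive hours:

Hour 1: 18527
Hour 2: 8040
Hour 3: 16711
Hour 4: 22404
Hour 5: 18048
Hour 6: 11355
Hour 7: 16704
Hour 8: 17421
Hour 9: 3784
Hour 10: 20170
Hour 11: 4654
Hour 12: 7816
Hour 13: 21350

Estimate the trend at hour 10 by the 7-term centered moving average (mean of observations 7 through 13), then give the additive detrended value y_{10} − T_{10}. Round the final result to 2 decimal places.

Trend T_10 = (16704 + 17421 + 3784 + 20170 + 4654 + 7816 + 21350) / 7 = 91899/7 = 13128.4286
Detrended value: 20170 − 13128.4286 = 7041.57

7041.57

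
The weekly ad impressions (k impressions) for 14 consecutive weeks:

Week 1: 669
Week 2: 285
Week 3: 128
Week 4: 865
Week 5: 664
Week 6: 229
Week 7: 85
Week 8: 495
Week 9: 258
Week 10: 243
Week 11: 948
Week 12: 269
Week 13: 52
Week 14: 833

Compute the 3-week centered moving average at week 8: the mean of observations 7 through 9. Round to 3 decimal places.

279.333

Sum of periods 7–9: 85 + 495 + 258 = 838
Divide by 3: 838 / 3 = 279.333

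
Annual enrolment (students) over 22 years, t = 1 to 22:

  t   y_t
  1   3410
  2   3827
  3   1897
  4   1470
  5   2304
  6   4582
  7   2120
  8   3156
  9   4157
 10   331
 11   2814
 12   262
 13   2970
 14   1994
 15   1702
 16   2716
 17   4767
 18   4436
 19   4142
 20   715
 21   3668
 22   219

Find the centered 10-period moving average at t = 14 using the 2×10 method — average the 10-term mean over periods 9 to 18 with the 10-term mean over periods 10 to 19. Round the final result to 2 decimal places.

Sum over 9–18: 4157 + 331 + 2814 + 262 + 2970 + 1994 + 1702 + 2716 + 4767 + 4436 = 26149
Sum over 10–19: 331 + 2814 + 262 + 2970 + 1994 + 1702 + 2716 + 4767 + 4436 + 4142 = 26134
CMA at t=14 = (26149 + 26134) / (2·10) = 52283 / 20 = 2614.15

2614.15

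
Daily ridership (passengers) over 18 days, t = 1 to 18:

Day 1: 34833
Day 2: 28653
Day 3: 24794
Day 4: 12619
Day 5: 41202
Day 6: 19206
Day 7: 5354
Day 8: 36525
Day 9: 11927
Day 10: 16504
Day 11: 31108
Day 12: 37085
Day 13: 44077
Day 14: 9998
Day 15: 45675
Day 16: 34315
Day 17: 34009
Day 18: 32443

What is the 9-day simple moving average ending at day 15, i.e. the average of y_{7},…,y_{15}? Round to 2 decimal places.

Sum of periods 7–15: 5354 + 36525 + 11927 + 16504 + 31108 + 37085 + 44077 + 9998 + 45675 = 238253
Divide by 9: 238253 / 9 = 26472.56

26472.56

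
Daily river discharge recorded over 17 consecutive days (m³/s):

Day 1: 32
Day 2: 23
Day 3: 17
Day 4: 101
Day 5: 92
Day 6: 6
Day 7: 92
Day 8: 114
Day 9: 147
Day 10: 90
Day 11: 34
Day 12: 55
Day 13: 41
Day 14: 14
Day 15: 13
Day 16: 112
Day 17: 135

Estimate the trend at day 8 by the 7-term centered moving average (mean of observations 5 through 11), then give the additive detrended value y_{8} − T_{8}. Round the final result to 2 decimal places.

Trend T_8 = (92 + 6 + 92 + 114 + 147 + 90 + 34) / 7 = 575/7 = 82.1429
Detrended value: 114 − 82.1429 = 31.86

31.86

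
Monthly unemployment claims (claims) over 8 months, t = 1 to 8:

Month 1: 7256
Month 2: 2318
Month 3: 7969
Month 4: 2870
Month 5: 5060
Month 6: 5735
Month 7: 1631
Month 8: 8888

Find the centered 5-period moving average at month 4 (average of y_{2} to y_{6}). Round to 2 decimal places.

4790.40

Sum of periods 2–6: 2318 + 7969 + 2870 + 5060 + 5735 = 23952
Divide by 5: 23952 / 5 = 4790.40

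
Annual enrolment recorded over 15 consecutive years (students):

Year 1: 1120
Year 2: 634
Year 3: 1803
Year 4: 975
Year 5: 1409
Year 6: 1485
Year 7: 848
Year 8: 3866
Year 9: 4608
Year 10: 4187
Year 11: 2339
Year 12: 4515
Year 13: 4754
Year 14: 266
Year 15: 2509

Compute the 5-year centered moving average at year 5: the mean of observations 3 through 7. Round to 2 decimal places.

1304.00

Sum of periods 3–7: 1803 + 975 + 1409 + 1485 + 848 = 6520
Divide by 5: 6520 / 5 = 1304.00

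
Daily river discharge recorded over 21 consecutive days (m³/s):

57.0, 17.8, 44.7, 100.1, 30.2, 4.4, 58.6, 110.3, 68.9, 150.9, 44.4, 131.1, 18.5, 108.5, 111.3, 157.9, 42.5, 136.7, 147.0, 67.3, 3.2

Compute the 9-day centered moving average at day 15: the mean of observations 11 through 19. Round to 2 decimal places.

Sum of periods 11–19: 44.4 + 131.1 + 18.5 + 108.5 + 111.3 + 157.9 + 42.5 + 136.7 + 147.0 = 897.9
Divide by 9: 897.9 / 9 = 99.77

99.77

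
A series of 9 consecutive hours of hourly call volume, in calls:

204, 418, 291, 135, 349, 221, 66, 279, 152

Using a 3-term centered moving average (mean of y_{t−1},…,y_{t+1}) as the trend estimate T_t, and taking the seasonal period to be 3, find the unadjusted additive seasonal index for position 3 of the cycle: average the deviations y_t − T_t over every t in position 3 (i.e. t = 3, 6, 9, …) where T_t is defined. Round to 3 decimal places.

9.333

Season position 3 occurs at t = 3, 6 (where T_t is defined).
t=3: T_3 = 281.33333; y_3 − T_3 = 291 − 281.33333 = 9.66667
t=6: T_6 = 212.00000; y_6 − T_6 = 221 − 212.00000 = 9.00000
Mean deviation: (9.66667 + 9.00000) / 2 = 9.333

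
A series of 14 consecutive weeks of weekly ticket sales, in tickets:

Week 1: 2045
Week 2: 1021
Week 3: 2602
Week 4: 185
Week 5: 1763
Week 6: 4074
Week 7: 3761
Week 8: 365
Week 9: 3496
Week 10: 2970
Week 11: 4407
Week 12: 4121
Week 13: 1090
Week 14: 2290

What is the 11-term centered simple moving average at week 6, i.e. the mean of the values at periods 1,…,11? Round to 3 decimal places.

Sum of periods 1–11: 2045 + 1021 + 2602 + 185 + 1763 + 4074 + 3761 + 365 + 3496 + 2970 + 4407 = 26689
Divide by 11: 26689 / 11 = 2426.273

2426.273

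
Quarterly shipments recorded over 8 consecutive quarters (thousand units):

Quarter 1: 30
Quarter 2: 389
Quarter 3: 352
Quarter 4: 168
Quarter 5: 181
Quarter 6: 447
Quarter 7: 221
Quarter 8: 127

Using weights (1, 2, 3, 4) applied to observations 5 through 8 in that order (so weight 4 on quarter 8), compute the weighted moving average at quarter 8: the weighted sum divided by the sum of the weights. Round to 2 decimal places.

224.60

Weighted sum: 1·181 + 2·447 + 3·221 + 4·127 = 181 + 894 + 663 + 508 = 2246
Weight total: 1 + 2 + 3 + 4 = 10
WMA = 2246 / 10 = 224.60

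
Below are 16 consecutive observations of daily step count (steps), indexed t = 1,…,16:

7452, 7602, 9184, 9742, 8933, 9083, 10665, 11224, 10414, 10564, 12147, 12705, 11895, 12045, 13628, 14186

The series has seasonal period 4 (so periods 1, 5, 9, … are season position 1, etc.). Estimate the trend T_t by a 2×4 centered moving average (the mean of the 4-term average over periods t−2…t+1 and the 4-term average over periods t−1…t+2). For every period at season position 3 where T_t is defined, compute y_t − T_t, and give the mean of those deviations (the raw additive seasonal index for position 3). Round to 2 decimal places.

Season position 3 occurs at t = 3, 7, 11 (where T_t is defined).
t=3: T_3 = 8680.1250; y_3 − T_3 = 9184 − 8680.1250 = 503.8750
t=7: T_7 = 10161.3750; y_7 − T_7 = 10665 − 10161.3750 = 503.6250
t=11: T_11 = 11642.6250; y_11 − T_11 = 12147 − 11642.6250 = 504.3750
Mean deviation: (503.8750 + 503.6250 + 504.3750) / 3 = 503.96

503.96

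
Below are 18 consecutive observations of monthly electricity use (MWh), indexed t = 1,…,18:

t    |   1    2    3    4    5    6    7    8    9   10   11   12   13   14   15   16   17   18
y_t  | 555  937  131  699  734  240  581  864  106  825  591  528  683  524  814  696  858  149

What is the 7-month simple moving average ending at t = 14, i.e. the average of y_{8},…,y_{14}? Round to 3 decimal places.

588.714

Sum of periods 8–14: 864 + 106 + 825 + 591 + 528 + 683 + 524 = 4121
Divide by 7: 4121 / 7 = 588.714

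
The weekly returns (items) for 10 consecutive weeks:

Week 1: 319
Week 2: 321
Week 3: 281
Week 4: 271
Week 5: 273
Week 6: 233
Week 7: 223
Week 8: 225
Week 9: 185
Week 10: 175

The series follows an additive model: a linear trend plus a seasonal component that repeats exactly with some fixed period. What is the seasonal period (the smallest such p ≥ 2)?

3

First differences y_{t+1} − y_t: 2, -40, -10, 2, -40, -10, 2, -40, …
The difference pattern repeats every 3 terms and not for any smaller step, so p = 3.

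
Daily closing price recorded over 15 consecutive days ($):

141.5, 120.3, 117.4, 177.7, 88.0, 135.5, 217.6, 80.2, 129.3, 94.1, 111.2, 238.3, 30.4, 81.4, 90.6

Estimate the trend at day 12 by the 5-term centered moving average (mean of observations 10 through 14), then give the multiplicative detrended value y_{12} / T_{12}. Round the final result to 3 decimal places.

Trend T_12 = (94.1 + 111.2 + 238.3 + 30.4 + 81.4) / 5 = 555.4/5 = 111.08000
Ratio to trend: 238.3 / 111.08000 = 2.145

2.145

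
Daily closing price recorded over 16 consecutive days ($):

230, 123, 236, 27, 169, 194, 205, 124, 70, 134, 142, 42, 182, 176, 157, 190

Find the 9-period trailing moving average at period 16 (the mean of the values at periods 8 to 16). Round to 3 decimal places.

135.222

Sum of periods 8–16: 124 + 70 + 134 + 142 + 42 + 182 + 176 + 157 + 190 = 1217
Divide by 9: 1217 / 9 = 135.222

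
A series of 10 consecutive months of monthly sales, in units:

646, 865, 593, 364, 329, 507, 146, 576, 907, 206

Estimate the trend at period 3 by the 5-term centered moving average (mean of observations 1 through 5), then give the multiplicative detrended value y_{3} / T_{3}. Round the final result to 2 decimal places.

1.06

Trend T_3 = (646 + 865 + 593 + 364 + 329) / 5 = 2797/5 = 559.4000
Ratio to trend: 593 / 559.4000 = 1.06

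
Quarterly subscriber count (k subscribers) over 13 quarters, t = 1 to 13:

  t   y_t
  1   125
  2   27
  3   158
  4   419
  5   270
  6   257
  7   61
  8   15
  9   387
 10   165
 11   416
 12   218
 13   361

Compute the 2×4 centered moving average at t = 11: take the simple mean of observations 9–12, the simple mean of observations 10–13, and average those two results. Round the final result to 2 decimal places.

293.25

Sum over 9–12: 387 + 165 + 416 + 218 = 1186
Sum over 10–13: 165 + 416 + 218 + 361 = 1160
CMA at t=11 = (1186 + 1160) / (2·4) = 2346 / 8 = 293.25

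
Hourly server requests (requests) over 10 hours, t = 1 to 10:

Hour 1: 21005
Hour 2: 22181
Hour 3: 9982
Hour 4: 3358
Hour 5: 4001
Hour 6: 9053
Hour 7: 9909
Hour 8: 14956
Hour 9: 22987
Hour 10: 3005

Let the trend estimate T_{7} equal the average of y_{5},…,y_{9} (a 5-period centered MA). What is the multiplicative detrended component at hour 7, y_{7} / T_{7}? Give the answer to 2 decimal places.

0.81

Trend T_7 = (4001 + 9053 + 9909 + 14956 + 22987) / 5 = 60906/5 = 12181.2000
Ratio to trend: 9909 / 12181.2000 = 0.81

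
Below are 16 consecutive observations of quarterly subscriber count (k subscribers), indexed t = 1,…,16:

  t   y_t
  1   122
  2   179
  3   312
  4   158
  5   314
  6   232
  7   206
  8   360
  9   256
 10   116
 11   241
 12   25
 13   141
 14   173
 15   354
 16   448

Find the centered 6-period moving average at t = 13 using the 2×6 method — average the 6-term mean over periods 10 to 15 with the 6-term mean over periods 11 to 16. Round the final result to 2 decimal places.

Sum over 10–15: 116 + 241 + 25 + 141 + 173 + 354 = 1050
Sum over 11–16: 241 + 25 + 141 + 173 + 354 + 448 = 1382
CMA at t=13 = (1050 + 1382) / (2·6) = 2432 / 12 = 202.67

202.67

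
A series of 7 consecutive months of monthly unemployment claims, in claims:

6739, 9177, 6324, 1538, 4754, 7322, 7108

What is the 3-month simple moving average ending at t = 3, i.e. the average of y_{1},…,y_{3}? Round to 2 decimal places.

7413.33

Sum of periods 1–3: 6739 + 9177 + 6324 = 22240
Divide by 3: 22240 / 3 = 7413.33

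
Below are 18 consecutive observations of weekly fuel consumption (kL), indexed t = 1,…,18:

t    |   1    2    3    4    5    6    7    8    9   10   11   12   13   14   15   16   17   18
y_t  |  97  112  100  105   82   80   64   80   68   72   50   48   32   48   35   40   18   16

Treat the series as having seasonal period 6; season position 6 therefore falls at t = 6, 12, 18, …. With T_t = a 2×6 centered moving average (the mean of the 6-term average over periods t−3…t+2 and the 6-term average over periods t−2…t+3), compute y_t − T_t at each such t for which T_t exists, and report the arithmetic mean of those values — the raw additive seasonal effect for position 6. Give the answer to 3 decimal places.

Season position 6 occurs at t = 6, 12 (where T_t is defined).
t=6: T_6 = 82.50000; y_6 − T_6 = 80 − 82.50000 = -2.50000
t=12: T_12 = 50.25000; y_12 − T_12 = 48 − 50.25000 = -2.25000
Mean deviation: (-2.50000 + -2.25000) / 2 = -2.375

-2.375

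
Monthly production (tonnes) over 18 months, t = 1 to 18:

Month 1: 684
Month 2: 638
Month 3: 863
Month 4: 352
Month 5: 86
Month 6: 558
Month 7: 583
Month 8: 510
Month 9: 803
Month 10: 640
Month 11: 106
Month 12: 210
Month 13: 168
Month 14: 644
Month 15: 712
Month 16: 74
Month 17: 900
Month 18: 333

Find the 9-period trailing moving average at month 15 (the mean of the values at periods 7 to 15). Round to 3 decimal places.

486.222

Sum of periods 7–15: 583 + 510 + 803 + 640 + 106 + 210 + 168 + 644 + 712 = 4376
Divide by 9: 4376 / 9 = 486.222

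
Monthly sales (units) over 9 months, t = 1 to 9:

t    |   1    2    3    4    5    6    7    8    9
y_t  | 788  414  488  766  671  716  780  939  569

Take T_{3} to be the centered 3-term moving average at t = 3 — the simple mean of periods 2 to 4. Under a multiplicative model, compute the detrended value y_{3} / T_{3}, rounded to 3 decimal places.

Trend T_3 = (414 + 488 + 766) / 3 = 1668/3 = 556.00000
Ratio to trend: 488 / 556.00000 = 0.878

0.878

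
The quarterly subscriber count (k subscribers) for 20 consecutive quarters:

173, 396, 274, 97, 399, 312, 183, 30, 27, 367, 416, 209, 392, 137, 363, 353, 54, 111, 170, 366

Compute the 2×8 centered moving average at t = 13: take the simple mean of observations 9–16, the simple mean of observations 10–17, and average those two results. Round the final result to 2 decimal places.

284.69

Sum over 9–16: 27 + 367 + 416 + 209 + 392 + 137 + 363 + 353 = 2264
Sum over 10–17: 367 + 416 + 209 + 392 + 137 + 363 + 353 + 54 = 2291
CMA at t=13 = (2264 + 2291) / (2·8) = 4555 / 16 = 284.69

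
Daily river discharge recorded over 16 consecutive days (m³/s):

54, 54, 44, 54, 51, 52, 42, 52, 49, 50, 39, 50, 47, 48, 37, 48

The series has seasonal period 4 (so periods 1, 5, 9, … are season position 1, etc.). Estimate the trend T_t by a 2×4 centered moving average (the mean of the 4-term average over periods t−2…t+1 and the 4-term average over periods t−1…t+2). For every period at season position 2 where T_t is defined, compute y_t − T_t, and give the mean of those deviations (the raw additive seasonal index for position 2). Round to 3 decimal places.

Season position 2 occurs at t = 6, 10, 14 (where T_t is defined).
t=6: T_6 = 49.50000; y_6 − T_6 = 52 − 49.50000 = 2.50000
t=10: T_10 = 47.25000; y_10 − T_10 = 50 − 47.25000 = 2.75000
t=14: T_14 = 45.25000; y_14 − T_14 = 48 − 45.25000 = 2.75000
Mean deviation: (2.50000 + 2.75000 + 2.75000) / 3 = 2.667

2.667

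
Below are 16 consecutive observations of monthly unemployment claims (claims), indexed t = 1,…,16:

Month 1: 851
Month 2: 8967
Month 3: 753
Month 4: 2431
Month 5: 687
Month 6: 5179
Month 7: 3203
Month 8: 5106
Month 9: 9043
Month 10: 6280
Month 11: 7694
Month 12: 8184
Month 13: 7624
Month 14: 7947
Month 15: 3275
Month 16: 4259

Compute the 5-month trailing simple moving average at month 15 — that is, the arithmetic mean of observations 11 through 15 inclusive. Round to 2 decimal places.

6944.80

Sum of periods 11–15: 7694 + 8184 + 7624 + 7947 + 3275 = 34724
Divide by 5: 34724 / 5 = 6944.80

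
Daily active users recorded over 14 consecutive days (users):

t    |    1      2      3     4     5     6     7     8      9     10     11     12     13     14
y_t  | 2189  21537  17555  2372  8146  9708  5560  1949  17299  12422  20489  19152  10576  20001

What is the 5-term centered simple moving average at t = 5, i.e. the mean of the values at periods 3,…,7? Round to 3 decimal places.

Sum of periods 3–7: 17555 + 2372 + 8146 + 9708 + 5560 = 43341
Divide by 5: 43341 / 5 = 8668.200

8668.200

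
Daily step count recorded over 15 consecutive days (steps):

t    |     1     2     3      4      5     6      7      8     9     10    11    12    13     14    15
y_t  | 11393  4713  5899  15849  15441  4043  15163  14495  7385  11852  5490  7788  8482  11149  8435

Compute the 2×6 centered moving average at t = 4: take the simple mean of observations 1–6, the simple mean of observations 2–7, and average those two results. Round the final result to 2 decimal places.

Sum over 1–6: 11393 + 4713 + 5899 + 15849 + 15441 + 4043 = 57338
Sum over 2–7: 4713 + 5899 + 15849 + 15441 + 4043 + 15163 = 61108
CMA at t=4 = (57338 + 61108) / (2·6) = 118446 / 12 = 9870.50

9870.50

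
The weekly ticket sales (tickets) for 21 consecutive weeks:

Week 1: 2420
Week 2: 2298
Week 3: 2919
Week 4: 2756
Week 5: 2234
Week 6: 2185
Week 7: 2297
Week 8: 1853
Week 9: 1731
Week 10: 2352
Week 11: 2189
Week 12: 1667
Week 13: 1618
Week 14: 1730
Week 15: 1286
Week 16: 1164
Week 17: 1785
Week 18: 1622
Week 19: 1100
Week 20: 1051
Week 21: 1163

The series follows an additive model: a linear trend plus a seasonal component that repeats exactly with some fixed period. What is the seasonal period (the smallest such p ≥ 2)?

First differences y_{t+1} − y_t: -122, 621, -163, -522, -49, 112, -444, -122, 621, -163, -522, -49, 112, -444, -122, 621, …
The difference pattern repeats every 7 terms and not for any smaller step, so p = 7.

7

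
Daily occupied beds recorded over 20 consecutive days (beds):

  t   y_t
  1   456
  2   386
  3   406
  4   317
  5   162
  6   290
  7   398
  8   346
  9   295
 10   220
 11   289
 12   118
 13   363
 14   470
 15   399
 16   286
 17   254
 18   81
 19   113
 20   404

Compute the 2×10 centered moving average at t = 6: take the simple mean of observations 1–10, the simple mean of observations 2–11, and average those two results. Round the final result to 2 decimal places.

319.25

Sum over 1–10: 456 + 386 + 406 + 317 + 162 + 290 + 398 + 346 + 295 + 220 = 3276
Sum over 2–11: 386 + 406 + 317 + 162 + 290 + 398 + 346 + 295 + 220 + 289 = 3109
CMA at t=6 = (3276 + 3109) / (2·10) = 6385 / 20 = 319.25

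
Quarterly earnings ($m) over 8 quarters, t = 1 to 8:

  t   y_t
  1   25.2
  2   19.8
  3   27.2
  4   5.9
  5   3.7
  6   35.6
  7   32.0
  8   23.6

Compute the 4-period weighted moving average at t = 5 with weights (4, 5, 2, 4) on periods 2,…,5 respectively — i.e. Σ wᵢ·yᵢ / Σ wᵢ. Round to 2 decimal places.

Weighted sum: 4·19.8 + 5·27.2 + 2·5.9 + 4·3.7 = 79.2 + 136.0 + 11.8 + 14.8 = 241.8
Weight total: 4 + 5 + 2 + 4 = 15
WMA = 241.8 / 15 = 16.12

16.12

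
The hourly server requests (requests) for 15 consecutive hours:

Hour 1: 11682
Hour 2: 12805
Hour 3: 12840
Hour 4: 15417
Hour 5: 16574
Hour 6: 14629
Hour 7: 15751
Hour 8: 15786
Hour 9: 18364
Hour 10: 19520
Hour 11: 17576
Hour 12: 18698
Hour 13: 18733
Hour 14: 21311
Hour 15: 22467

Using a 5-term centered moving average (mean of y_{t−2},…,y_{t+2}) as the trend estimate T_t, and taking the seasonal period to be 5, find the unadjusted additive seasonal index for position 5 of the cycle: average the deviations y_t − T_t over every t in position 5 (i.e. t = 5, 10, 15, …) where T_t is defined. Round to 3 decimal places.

1531.500

Season position 5 occurs at t = 5, 10 (where T_t is defined).
t=5: T_5 = 15042.20000; y_5 − T_5 = 16574 − 15042.20000 = 1531.80000
t=10: T_10 = 17988.80000; y_10 − T_10 = 19520 − 17988.80000 = 1531.20000
Mean deviation: (1531.80000 + 1531.20000) / 2 = 1531.500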